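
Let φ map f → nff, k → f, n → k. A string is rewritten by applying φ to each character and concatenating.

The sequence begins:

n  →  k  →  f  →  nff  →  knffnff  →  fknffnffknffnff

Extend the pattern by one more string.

nfffknffnffknffnfffknffnffknffnff

Replace each of the 15 characters of fknffnffknffnff in place — nff f k nff nff k nff nff f k nff nff k nff nff — and concatenate.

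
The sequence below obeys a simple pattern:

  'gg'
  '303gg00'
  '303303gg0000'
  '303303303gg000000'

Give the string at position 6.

Each term wraps the previous one in 303 on the left and 00 on the right.
From 303303303gg000000, 2 further steps: 303303303gg000000 → 303303303303gg00000000 → (answer).

303303303303303gg0000000000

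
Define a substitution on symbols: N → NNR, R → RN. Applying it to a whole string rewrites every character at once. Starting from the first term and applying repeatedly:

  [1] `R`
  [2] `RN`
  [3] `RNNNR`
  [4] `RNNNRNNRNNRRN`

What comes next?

Rewriting the 13 symbols of RNNNRNNRNNRRN one by one yields RN NNR NNR NNR RN NNR NNR RN NNR NNR RN RN NNR; concatenated:

RNNNRNNRNNRRNNNRNNRRNNNRNNRRNRNNNR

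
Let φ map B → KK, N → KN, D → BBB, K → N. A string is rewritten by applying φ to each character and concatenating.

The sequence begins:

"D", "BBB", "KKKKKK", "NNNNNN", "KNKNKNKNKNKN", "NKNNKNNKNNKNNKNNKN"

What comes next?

Applying the rule to each of the 18 symbols of NKNNKNNKNNKNNKNNKN gives the pieces KN N KN KN N KN KN N KN KN N KN KN N KN KN N KN, which concatenate to the answer.

KNNKNKNNKNKNNKNKNNKNKNNKNKNNKN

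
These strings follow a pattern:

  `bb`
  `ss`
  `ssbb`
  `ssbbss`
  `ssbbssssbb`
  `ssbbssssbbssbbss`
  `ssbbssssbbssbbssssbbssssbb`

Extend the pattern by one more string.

ssbbssssbbssbbssssbbssssbbssbbssssbbssbbss

Each term (from the third on) is the previous term followed by the one before it: term 3 = ss·bb = ssbb.
So term 8 is ssbbssssbbssbbssssbbssssbb·ssbbssssbbssbbss.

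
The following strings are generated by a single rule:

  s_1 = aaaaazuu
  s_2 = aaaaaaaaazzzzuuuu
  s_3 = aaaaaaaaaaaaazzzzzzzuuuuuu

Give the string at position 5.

The n-th term is 4n+1 a's then 3n-2 z's then 2n u's (n = 1, 2, …).
For term 5, n = 5, so the run lengths are 21, 13, 10.

aaaaaaaaaaaaaaaaaaaaazzzzzzzzzzzzzuuuuuuuuuu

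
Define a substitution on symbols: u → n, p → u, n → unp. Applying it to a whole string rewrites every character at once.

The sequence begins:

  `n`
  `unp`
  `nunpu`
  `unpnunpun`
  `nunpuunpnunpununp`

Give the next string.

unpnunpunnunpuunpnunpununpnunpu

Applying the rule to each of the 17 symbols of nunpuunpnunpununp gives the pieces unp n unp u n n unp u unp n unp u n unp n unp u, which concatenate to the answer.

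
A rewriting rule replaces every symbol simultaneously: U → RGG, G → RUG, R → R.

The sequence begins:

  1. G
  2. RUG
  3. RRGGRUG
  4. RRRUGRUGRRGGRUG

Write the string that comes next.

Applying the rule to each of the 15 symbols of RRRUGRUGRRGGRUG gives the pieces R R R RGG RUG R RGG RUG R R RUG RUG R RGG RUG, which concatenate to the answer.

RRRRGGRUGRRGGRUGRRRUGRUGRRGGRUG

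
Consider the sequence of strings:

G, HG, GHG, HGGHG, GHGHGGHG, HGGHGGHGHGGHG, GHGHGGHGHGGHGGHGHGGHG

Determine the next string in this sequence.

From term 3 onward, concatenate the second-to-last term with the last: G·HG = GHG, HG·GHG = HGGHG, …
So term 8 is HGGHGGHGHGGHG·GHGHGGHGHGGHGGHGHGGHG.

HGGHGGHGHGGHGGHGHGGHGHGGHGGHGHGGHG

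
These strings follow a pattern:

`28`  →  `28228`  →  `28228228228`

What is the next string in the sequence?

28228228228228228228228

s(k+1) = s(k)·2·s(k) — each term doubles the last with '2' between the halves.
So the next term is two copies of 28228228228 with '2' between the halves.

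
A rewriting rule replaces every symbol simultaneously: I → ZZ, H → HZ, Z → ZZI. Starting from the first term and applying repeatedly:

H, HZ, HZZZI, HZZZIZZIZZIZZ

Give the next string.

Rewriting the 13 symbols of HZZZIZZIZZIZZ one by one yields HZ ZZI ZZI ZZI ZZ ZZI ZZI ZZ ZZI ZZI ZZ ZZI ZZI; concatenated:

HZZZIZZIZZIZZZZIZZIZZZZIZZIZZZZIZZI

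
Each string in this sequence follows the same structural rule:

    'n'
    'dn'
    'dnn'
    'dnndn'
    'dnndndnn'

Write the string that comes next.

From term 3 onward, concatenate the last term with the second-to-last: dn·n = dnn, dnn·dn = dnndn, …
Continuing: dnndndnn · dnndn gives term 6.

dnndndnndnndn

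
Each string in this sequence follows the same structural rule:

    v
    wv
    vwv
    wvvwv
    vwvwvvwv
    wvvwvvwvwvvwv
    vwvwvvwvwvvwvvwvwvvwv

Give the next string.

From term 3 onward, concatenate the second-to-last term with the last: v·wv = vwv, wv·vwv = wvvwv, …
Continuing: wvvwvvwvwvvwv · vwvwvvwvwvvwvvwvwvvwv gives term 8.

wvvwvvwvwvvwvvwvwvvwvwvvwvvwvwvvwv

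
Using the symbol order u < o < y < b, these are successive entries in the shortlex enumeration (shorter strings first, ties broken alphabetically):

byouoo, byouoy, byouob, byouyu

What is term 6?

Advancing 2 positions from byouyu through byouyu → byouyo reaches term 6.

byouyy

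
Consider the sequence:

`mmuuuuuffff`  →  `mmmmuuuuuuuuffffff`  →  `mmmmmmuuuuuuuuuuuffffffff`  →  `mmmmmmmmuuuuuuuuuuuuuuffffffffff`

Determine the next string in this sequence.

Each string has the form m^{2n-2} u^{3n-1} f^{2n}, where the shown terms are n = 2, 3, 4, 5.
At n = 6 the blocks have lengths 10, 17, 12.

mmmmmmmmmmuuuuuuuuuuuuuuuuuffffffffffff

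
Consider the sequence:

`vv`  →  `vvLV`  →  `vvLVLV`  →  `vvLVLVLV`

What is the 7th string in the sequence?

vvLVLVLVLVLVLV

Every step adds LV to the end: s(k+1) = s(k)·LV.
From vvLVLVLV, 3 further steps: vvLVLVLV → vvLVLVLVLV → vvLVLVLVLVLV → (answer).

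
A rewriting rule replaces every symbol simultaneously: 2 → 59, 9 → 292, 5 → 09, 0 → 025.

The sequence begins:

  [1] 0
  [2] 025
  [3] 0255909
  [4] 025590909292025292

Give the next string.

025590909292025292025292592925902559095929259

Replace each of the 18 characters of 025590909292025292 in place — 025 59 09 09 292 025 292 025 292 59 292 59 025 59 09 59 292 59 — and concatenate.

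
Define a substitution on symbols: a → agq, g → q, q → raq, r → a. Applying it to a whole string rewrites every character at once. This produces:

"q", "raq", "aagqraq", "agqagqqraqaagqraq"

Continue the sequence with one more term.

φ(agqagqqraqaagqraq) expands symbol-by-symbol to agq q raq agq q raq raq a agq raq agq agq q raq a agq raq; joining the 17 pieces gives the next term.

agqqraqagqqraqraqaagqraqagqagqqraqaagqraq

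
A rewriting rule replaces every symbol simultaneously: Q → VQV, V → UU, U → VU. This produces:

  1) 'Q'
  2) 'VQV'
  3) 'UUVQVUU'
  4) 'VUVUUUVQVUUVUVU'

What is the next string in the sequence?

Replace each of the 15 characters of VUVUUUVQVUUVUVU in place — UU VU UU VU VU VU UU VQV UU VU VU UU VU UU VU — and concatenate.

UUVUUUVUVUVUUUVQVUUVUVUUUVUUUVU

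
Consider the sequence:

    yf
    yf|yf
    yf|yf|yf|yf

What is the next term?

yf|yf|yf|yf|yf|yf|yf|yf

Each string is two copies of the previous one joined by '|'.
One more doubling of yf|yf|yf|yf gives the answer.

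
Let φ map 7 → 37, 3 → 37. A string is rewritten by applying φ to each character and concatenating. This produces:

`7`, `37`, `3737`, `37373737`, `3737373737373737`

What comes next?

37373737373737373737373737373737

φ(3737373737373737) expands symbol-by-symbol to 37 37 37 37 37 37 37 37 37 37 37 37 37 37 37 37; joining the 16 pieces gives the next term.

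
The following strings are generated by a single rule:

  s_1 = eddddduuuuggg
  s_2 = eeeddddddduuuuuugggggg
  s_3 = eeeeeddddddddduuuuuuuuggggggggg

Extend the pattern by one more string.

eeeeeeeddddddddddduuuuuuuuuugggggggggggg

Term n consists of 2n-1 e's, followed by 2n+3 d's, followed by 2n+2 u's, followed by 3n g's (n = 1, 2, …).
For the next term, n = 4, so the run lengths are 7, 11, 10, 12.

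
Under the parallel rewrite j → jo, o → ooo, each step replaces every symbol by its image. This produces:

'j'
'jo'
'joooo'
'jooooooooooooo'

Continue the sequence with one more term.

Rewriting the 14 symbols of jooooooooooooo one by one yields jo ooo ooo ooo ooo ooo ooo ooo ooo ooo ooo ooo ooo ooo; concatenated:

joooooooooooooooooooooooooooooooooooooooo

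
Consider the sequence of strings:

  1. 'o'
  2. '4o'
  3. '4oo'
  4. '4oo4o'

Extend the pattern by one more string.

From term 3 onward, concatenate the last term with the second-to-last: 4o·o = 4oo, 4oo·4o = 4oo4o, …
So term 5 is 4oo4o·4oo.

4oo4o4oo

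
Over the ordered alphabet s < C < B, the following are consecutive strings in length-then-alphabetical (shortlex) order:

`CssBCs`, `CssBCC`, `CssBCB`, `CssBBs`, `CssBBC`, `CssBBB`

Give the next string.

CsCsss

Find the rightmost character of CssBBB below B, bump it to the next letter, and reset everything to its right to s.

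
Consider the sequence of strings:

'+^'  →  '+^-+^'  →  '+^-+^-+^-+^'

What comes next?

s(k+1) = s(k)·-·s(k) — each term doubles the last with '-' between the halves.
One more doubling of +^-+^-+^-+^ gives the answer.

+^-+^-+^-+^-+^-+^-+^-+^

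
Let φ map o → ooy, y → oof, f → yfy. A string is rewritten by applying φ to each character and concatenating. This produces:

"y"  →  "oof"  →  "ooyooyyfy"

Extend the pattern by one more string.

Apply φ to ooyooyyfy symbol by symbol: o→ooy, o→ooy, y→oof, o→ooy, o→ooy, y→oof, y→oof, f→yfy, y→oof; joined: ooy ooy oof ooy ooy oof oof yfy oof.

ooyooyoofooyooyoofoofyfyoof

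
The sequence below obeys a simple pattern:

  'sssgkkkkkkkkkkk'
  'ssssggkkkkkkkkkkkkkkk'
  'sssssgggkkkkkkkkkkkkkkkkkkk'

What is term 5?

sssssssgggggkkkkkkkkkkkkkkkkkkkkkkkkkkk

Reading off run lengths: s runs 3, 4, 5; g runs 1, 2, 3; k runs 11, 15, 19 — each is linear in n, where the shown terms are n = 3, 4, 5.
Setting n = 7 gives 7, 5, 27 characters in each block.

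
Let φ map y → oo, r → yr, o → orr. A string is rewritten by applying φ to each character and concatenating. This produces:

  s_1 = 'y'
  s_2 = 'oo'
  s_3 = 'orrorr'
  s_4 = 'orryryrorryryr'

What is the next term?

orryryrooyrooyrorryryrooyrooyr

Applying the rule to each of the 14 symbols of orryryrorryryr gives the pieces orr yr yr oo yr oo yr orr yr yr oo yr oo yr, which concatenate to the answer.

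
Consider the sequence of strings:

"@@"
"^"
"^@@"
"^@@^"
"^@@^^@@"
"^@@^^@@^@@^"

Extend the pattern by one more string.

This is a Fibonacci-style word recurrence s(k) = s(k−1)·s(k−2): e.g. ^·@@ = ^@@.
Continuing: ^@@^^@@^@@^ · ^@@^^@@ gives term 7.

^@@^^@@^@@^^@@^^@@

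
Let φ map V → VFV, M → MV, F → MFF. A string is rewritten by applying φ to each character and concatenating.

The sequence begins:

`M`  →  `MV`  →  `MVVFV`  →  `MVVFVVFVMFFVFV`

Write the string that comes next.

MVVFVVFVMFFVFVVFVMFFVFVMVMFFMFFVFVMFFVFV

Applying the rule to each of the 14 symbols of MVVFVVFVMFFVFV gives the pieces MV VFV VFV MFF VFV VFV MFF VFV MV MFF MFF VFV MFF VFV, which concatenate to the answer.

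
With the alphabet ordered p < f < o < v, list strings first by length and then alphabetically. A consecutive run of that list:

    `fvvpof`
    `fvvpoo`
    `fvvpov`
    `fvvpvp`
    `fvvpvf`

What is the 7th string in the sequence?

Stepping forward 2 times from fvvpvf: fvvpvf → fvvpvo, then the target.

fvvpvv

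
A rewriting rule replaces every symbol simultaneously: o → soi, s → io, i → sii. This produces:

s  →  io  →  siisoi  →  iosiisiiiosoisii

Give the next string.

siisoiiosiisiiiosiisiisiisoiiosoisiiiosiisii

Applying the rule to each of the 16 symbols of iosiisiiiosoisii gives the pieces sii soi io sii sii io sii sii sii soi io soi sii io sii sii, which concatenate to the answer.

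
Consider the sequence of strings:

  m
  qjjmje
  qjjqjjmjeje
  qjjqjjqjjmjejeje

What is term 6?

s(k+1) = qjj·s(k)·je, so each term gains qjj as a prefix and je as a suffix.
From qjjqjjqjjmjejeje, 2 further steps: qjjqjjqjjmjejeje → qjjqjjqjjqjjmjejejeje → (answer).

qjjqjjqjjqjjqjjmjejejejeje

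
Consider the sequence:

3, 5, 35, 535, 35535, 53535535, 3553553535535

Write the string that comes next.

535355353553553535535

This is a Fibonacci-style word recurrence s(k) = s(k−2)·s(k−1): e.g. 3·5 = 35.
The next term joins 53535535 and 3553553535535.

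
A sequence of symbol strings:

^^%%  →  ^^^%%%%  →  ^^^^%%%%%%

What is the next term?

Reading off run lengths: ^ runs 2, 3, 4; % runs 2, 4, 6 — each is linear in n (n = 1, 2, …).
At n = 4 the blocks have lengths 5, 8.

^^^^^%%%%%%%%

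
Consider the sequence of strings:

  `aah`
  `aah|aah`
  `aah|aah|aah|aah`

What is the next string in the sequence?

aah|aah|aah|aah|aah|aah|aah|aah

Each string is two copies of the previous one joined by '|'.
So the next term is two copies of aah|aah|aah|aah with '|' between the halves.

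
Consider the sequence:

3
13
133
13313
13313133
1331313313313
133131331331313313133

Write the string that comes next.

1331313313313133131331331313313313

Each term (from the third on) is the previous term followed by the one before it: term 3 = 13·3 = 133.
So term 8 is 133131331331313313133·1331313313313.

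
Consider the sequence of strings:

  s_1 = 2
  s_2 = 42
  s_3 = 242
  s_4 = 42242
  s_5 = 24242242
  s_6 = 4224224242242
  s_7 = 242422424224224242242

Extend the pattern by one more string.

4224224242242242422424224224242242

Each term (from the third on) is the two preceding terms concatenated in order: term 3 = 2·42 = 242.
So term 8 is 4224224242242·242422424224224242242.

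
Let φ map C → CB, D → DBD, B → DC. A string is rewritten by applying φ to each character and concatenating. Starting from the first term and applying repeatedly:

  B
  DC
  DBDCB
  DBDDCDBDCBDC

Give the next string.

DBDDCDBDDBDCBDBDDCDBDCBDCDBDCB

Expanding DBDDCDBDCBDC: D→DBD, B→DC, D→DBD, D→DBD, C→CB, D→DBD, B→DC, D→DBD, C→CB, B→DC, D→DBD, C→CB. Concatenated: DBD DC DBD DBD CB DBD DC DBD CB DC DBD CB.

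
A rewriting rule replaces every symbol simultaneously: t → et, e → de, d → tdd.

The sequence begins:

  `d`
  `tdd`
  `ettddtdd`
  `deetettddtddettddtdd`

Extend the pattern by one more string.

Replace each of the 20 characters of deetettddtddettddtdd in place — tdd de de et de et et tdd tdd et tdd tdd de et et tdd tdd et tdd tdd — and concatenate.

tdddedeetdeetettddtddettddtdddeetettddtddettddtdd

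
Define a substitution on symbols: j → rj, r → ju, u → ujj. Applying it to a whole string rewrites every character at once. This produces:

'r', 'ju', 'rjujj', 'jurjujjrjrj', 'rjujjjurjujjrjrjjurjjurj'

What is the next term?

Rewriting the 24 symbols of rjujjjurjujjrjrjjurjjurj one by one yields ju rj ujj rj rj rj ujj ju rj ujj rj rj ju rj ju rj rj ujj ju rj rj ujj ju rj; concatenated:

jurjujjrjrjrjujjjurjujjrjrjjurjjurjrjujjjurjrjujjjurj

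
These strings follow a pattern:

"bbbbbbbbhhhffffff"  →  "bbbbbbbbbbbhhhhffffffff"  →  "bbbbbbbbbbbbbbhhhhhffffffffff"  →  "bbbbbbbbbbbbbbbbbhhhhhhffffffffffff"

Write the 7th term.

Reading off run lengths: b runs 8, 11, 14, 17; h runs 3, 4, 5, 6; f runs 6, 8, 10, 12 — each is linear in n, where the shown terms are n = 3, 4, 5, 6.
Setting n = 9 gives 26, 9, 18 characters in each block.

bbbbbbbbbbbbbbbbbbbbbbbbbbhhhhhhhhhffffffffffffffffff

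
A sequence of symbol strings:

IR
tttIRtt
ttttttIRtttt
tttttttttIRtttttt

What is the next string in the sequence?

ttttttttttttIRtttttttt

Every step adds ttt to the front and tt to the end of the previous string.
One more step from tttttttttIRtttttt gives the answer.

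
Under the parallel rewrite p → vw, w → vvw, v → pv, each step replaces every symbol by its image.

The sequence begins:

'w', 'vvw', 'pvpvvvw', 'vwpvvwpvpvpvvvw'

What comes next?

Replace each of the 15 characters of vwpvvwpvpvpvvvw in place — pv vvw vw pv pv vvw vw pv vw pv vw pv pv pv vvw — and concatenate.

pvvvwvwpvpvvvwvwpvvwpvvwpvpvpvvvw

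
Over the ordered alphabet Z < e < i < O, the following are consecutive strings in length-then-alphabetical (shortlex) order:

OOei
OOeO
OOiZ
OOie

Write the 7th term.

Advancing 3 positions from OOie through OOie → OOii → OOiO reaches term 7.

OOOZ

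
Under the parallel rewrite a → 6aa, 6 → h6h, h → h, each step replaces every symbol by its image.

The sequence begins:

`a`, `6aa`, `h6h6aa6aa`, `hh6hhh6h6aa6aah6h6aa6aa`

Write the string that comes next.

Replace each of the 23 characters of hh6hhh6h6aa6aah6h6aa6aa in place — h h h6h h h h h6h h h6h 6aa 6aa h6h 6aa 6aa h h6h h h6h 6aa 6aa h6h 6aa 6aa — and concatenate.

hhh6hhhhh6hhh6h6aa6aah6h6aa6aahh6hhh6h6aa6aah6h6aa6aa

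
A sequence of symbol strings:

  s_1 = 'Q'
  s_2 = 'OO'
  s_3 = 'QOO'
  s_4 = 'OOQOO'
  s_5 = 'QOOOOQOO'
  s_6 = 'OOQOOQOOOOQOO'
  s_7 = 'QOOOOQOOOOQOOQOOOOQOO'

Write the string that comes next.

From term 3 onward, concatenate the second-to-last term with the last: Q·OO = QOO, OO·QOO = OOQOO, …
The next term joins OOQOOQOOOOQOO and QOOOOQOOOOQOOQOOOOQOO.

OOQOOQOOOOQOOQOOOOQOOOOQOOQOOOOQOO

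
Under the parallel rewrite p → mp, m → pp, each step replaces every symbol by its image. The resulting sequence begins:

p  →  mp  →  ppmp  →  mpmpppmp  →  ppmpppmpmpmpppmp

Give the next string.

mpmpppmpmpmpppmpppmpppmpmpmpppmp

Replace each of the 16 characters of ppmpppmpmpmpppmp in place — mp mp pp mp mp mp pp mp pp mp pp mp mp mp pp mp — and concatenate.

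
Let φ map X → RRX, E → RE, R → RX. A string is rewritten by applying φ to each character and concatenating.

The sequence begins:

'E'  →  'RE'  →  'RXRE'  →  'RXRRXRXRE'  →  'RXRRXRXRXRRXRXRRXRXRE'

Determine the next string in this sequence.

RXRRXRXRXRRXRXRRXRXRRXRXRXRRXRXRRXRXRXRRXRXRRXRXRE

Applying the rule to each of the 21 symbols of RXRRXRXRXRRXRXRRXRXRE gives the pieces RX RRX RX RX RRX RX RRX RX RRX RX RX RRX RX RRX RX RX RRX RX RRX RX RE, which concatenate to the answer.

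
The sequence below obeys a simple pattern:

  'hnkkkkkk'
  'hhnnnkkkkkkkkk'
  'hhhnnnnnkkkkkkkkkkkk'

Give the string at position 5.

Term n consists of n h's, followed by 2n-1 n's, followed by 3n+3 k's (n = 1, 2, …).
For term 5, n = 5, so the run lengths are 5, 9, 18.

hhhhhnnnnnnnnnkkkkkkkkkkkkkkkkkk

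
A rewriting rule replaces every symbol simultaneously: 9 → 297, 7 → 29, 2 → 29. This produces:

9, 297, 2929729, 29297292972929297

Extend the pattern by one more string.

Applying the rule to each of the 17 symbols of 29297292972929297 gives the pieces 29 297 29 297 29 29 297 29 297 29 29 297 29 297 29 297 29, which concatenate to the answer.

29297292972929297292972929297292972929729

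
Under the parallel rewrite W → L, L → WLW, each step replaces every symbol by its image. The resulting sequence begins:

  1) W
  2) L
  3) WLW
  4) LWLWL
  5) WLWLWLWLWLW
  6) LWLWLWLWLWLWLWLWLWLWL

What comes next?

Applying the rule to each of the 21 symbols of LWLWLWLWLWLWLWLWLWLWL gives the pieces WLW L WLW L WLW L WLW L WLW L WLW L WLW L WLW L WLW L WLW L WLW, which concatenate to the answer.

WLWLWLWLWLWLWLWLWLWLWLWLWLWLWLWLWLWLWLWLWLW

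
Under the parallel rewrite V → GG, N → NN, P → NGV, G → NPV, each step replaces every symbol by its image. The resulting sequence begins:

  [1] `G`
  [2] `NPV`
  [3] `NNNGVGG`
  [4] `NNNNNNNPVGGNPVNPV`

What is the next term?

Applying the rule to each of the 17 symbols of NNNNNNNPVGGNPVNPV gives the pieces NN NN NN NN NN NN NN NGV GG NPV NPV NN NGV GG NN NGV GG, which concatenate to the answer.

NNNNNNNNNNNNNNNGVGGNPVNPVNNNGVGGNNNGVGG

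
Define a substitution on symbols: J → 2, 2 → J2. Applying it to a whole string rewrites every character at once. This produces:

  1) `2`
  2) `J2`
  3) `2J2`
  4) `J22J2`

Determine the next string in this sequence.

Apply φ to J22J2 symbol by symbol: J→2, 2→J2, 2→J2, J→2, 2→J2; joined: 2 J2 J2 2 J2.

2J2J22J2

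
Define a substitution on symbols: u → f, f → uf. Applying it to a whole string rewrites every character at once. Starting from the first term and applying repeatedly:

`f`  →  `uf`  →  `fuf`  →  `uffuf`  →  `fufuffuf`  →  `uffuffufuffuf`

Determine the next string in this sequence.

Rewriting the 13 symbols of uffuffufuffuf one by one yields f uf uf f uf uf f uf f uf uf f uf; concatenated:

fufuffufuffuffufuffuf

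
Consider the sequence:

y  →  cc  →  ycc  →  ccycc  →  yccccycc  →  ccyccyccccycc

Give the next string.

yccccyccccyccyccccycc

This is a Fibonacci-style word recurrence s(k) = s(k−2)·s(k−1): e.g. y·cc = ycc.
So term 7 is yccccycc·ccyccyccccycc.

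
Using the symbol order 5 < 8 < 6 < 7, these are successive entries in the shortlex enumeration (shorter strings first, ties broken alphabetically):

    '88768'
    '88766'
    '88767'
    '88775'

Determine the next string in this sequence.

88778

The successor of 88775 increments the rightmost position that isn't already 7 and resets every position after it to 5.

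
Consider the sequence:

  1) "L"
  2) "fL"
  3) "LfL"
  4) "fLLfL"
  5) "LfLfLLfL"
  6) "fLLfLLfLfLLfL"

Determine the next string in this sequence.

From term 3 onward, concatenate the second-to-last term with the last: L·fL = LfL, fL·LfL = fLLfL, …
So term 7 is LfLfLLfL·fLLfLLfLfLLfL.

LfLfLLfLfLLfLLfLfLLfL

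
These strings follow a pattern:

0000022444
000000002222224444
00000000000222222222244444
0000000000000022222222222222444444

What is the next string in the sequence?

The n-th term is 3n+2 0's then 4n-2 2's then n+2 4's (n = 1, 2, …).
Setting n = 5 gives 17, 18, 7 characters in each block.

000000000000000002222222222222222224444444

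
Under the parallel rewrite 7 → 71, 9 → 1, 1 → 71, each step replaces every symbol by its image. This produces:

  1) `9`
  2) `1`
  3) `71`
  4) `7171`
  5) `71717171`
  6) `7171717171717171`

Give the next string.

Replace each of the 16 characters of 7171717171717171 in place — 71 71 71 71 71 71 71 71 71 71 71 71 71 71 71 71 — and concatenate.

71717171717171717171717171717171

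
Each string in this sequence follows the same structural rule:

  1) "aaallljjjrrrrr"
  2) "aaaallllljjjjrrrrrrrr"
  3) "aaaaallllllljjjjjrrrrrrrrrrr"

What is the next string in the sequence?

Reading off run lengths: a runs 3, 4, 5; l runs 3, 5, 7; j runs 3, 4, 5; r runs 5, 8, 11 — each is linear in n (n = 1, 2, …).
For the next term, n = 4, so the run lengths are 6, 9, 6, 14.

aaaaaallllllllljjjjjjrrrrrrrrrrrrrr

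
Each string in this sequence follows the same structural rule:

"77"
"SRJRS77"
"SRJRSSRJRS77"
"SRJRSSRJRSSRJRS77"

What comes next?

Every step adds SRJRS at the front: s(k+1) = SRJRS·s(k).
One more step from SRJRSSRJRSSRJRS77 gives the answer.

SRJRSSRJRSSRJRSSRJRS77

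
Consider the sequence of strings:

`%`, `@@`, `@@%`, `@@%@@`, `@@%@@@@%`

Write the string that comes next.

@@%@@@@%@@%@@

Each term (from the third on) is the previous term followed by the one before it: term 3 = @@·% = @@%.
The next term joins @@%@@@@% and @@%@@.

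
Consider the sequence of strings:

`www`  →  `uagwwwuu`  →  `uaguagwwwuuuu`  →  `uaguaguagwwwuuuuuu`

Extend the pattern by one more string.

s(k+1) = uag·s(k)·uu, so each term gains uag as a prefix and uu as a suffix.
One more step from uaguaguagwwwuuuuuu gives the answer.

uaguaguaguagwwwuuuuuuuu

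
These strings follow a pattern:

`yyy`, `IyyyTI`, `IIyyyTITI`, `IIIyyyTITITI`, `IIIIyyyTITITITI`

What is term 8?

IIIIIIIyyyTITITITITITITI

Every step adds I to the front and TI to the end of the previous string.
From IIIIyyyTITITITI, 3 further steps: IIIIyyyTITITITI → IIIIIyyyTITITITITI → IIIIIIyyyTITITITITITI → (answer).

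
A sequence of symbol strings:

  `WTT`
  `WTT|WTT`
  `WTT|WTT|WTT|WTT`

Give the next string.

Every step duplicates the string with '|' between the halves.
Doubling WTT|WTT|WTT|WTT with '|' between the halves:

WTT|WTT|WTT|WTT|WTT|WTT|WTT|WTT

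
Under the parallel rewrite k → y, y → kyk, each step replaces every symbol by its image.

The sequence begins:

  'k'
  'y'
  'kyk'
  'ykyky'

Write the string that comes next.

kykykykykyk

Expanding ykyky: y→kyk, k→y, y→kyk, k→y, y→kyk. Concatenated: kyk y kyk y kyk.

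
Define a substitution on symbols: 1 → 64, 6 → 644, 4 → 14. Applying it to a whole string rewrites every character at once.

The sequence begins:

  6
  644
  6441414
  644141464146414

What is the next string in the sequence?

Rewriting the 15 symbols of 644141464146414 one by one yields 644 14 14 64 14 64 14 644 14 64 14 644 14 64 14; concatenated:

644141464146414644146414644146414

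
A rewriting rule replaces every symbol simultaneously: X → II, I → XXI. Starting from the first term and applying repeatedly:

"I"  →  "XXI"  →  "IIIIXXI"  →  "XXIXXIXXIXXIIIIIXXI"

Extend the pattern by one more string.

Replace each of the 19 characters of XXIXXIXXIXXIIIIIXXI in place — II II XXI II II XXI II II XXI II II XXI XXI XXI XXI XXI II II XXI — and concatenate.

IIIIXXIIIIIXXIIIIIXXIIIIIXXIXXIXXIXXIXXIIIIIXXI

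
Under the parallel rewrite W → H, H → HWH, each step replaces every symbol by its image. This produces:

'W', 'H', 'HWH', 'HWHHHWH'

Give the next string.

HWHHHWHHWHHWHHHWH

Rewriting each symbol of HWHHHWH: H→HWH, W→H, H→HWH, H→HWH, H→HWH, W→H, H→HWH, which concatenates to HWH H HWH HWH HWH H HWH.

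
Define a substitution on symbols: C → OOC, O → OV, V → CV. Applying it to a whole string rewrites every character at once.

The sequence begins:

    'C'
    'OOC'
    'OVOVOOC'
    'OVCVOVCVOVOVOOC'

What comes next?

φ(OVCVOVCVOVOVOOC) expands symbol-by-symbol to OV CV OOC CV OV CV OOC CV OV CV OV CV OV OV OOC; joining the 15 pieces gives the next term.

OVCVOOCCVOVCVOOCCVOVCVOVCVOVOVOOC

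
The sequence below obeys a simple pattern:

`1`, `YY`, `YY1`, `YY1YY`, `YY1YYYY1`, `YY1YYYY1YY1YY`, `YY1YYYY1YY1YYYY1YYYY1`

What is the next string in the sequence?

Each term (from the third on) is the previous term followed by the one before it: term 3 = YY·1 = YY1.
The next term joins YY1YYYY1YY1YYYY1YYYY1 and YY1YYYY1YY1YY.

YY1YYYY1YY1YYYY1YYYY1YY1YYYY1YY1YY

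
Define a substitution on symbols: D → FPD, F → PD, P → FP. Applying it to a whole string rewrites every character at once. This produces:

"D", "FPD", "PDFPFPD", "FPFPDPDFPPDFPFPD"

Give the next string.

Rewriting the 16 symbols of FPFPDPDFPPDFPFPD one by one yields PD FP PD FP FPD FP FPD PD FP FP FPD PD FP PD FP FPD; concatenated:

PDFPPDFPFPDFPFPDPDFPFPFPDPDFPPDFPFPD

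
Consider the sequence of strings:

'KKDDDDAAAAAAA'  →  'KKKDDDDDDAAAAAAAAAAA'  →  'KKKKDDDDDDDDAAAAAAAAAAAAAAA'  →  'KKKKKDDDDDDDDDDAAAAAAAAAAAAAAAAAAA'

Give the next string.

KKKKKKDDDDDDDDDDDDAAAAAAAAAAAAAAAAAAAAAAA

Reading off run lengths: K runs 2, 3, 4, 5; D runs 4, 6, 8, 10; A runs 7, 11, 15, 19 — each is linear in n (n = 1, 2, …).
Setting n = 5 gives 6, 12, 23 characters in each block.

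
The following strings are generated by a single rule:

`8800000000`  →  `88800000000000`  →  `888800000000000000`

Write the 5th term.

88888800000000000000000000

The n-th term is n 8's then 3n+2 0's, where the shown terms are n = 2, 3, 4.
At n = 6 the blocks have lengths 6, 20.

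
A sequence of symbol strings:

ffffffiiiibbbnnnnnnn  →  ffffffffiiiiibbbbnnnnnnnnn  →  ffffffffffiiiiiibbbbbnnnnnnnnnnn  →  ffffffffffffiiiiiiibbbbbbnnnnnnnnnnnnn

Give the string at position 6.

ffffffffffffffffiiiiiiiiibbbbbbbbnnnnnnnnnnnnnnnnn

Reading off run lengths: f runs 6, 8, 10, 12; i runs 4, 5, 6, 7; b runs 3, 4, 5, 6; n runs 7, 9, 11, 13 — each is linear in n, where the shown terms are n = 3, 4, 5, 6.
For term 6, n = 8, so the run lengths are 16, 9, 8, 17.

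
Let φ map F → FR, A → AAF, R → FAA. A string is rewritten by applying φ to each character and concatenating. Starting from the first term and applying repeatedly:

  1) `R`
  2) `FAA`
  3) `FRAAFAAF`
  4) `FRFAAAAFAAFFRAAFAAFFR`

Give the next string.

FRFAAFRAAFAAFAAFAAFFRAAFAAFFRFRFAAAAFAAFFRAAFAAFFRFRFAA

Replace each of the 21 characters of FRFAAAAFAAFFRAAFAAFFR in place — FR FAA FR AAF AAF AAF AAF FR AAF AAF FR FR FAA AAF AAF FR AAF AAF FR FR FAA — and concatenate.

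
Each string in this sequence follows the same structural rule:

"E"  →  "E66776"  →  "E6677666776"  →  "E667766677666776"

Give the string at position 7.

E667766677666776667766677666776

The strings grow by a fixed suffix 66776 each time.
From E667766677666776, 3 further steps: E667766677666776 → E66776667766677666776 → E6677666776667766677666776 → (answer).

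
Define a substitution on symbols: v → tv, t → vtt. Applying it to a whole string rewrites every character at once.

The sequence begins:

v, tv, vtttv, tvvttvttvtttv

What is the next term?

vtttvtvvttvtttvvttvtttvvttvttvtttv

φ(tvvttvttvtttv) expands symbol-by-symbol to vtt tv tv vtt vtt tv vtt vtt tv vtt vtt vtt tv; joining the 13 pieces gives the next term.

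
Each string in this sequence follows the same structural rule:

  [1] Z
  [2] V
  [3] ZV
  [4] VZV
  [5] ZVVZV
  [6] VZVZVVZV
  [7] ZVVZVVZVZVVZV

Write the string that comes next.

VZVZVVZVZVVZVVZVZVVZV

This is a Fibonacci-style word recurrence s(k) = s(k−2)·s(k−1): e.g. Z·V = ZV.
The next term joins VZVZVVZV and ZVVZVVZVZVVZV.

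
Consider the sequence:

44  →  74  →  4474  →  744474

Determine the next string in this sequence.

4474744474

Each term (from the third on) is the two preceding terms concatenated in order: term 3 = 44·74 = 4474.
Continuing: 4474 · 744474 gives term 5.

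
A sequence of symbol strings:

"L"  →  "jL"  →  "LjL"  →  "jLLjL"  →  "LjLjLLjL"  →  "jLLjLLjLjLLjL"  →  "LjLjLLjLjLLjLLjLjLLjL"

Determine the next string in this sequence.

This is a Fibonacci-style word recurrence s(k) = s(k−2)·s(k−1): e.g. L·jL = LjL.
The next term joins jLLjLLjLjLLjL and LjLjLLjLjLLjLLjLjLLjL.

jLLjLLjLjLLjLLjLjLLjLjLLjLLjLjLLjL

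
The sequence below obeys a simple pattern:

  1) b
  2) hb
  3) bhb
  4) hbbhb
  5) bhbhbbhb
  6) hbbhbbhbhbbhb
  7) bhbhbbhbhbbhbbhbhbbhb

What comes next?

Each term (from the third on) is the two preceding terms concatenated in order: term 3 = b·hb = bhb.
So term 8 is hbbhbbhbhbbhb·bhbhbbhbhbbhbbhbhbbhb.

hbbhbbhbhbbhbbhbhbbhbhbbhbbhbhbbhb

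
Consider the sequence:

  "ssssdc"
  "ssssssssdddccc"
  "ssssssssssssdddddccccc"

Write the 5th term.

Term n consists of 4n s's, followed by 2n-1 d's, followed by 2n-1 c's (n = 1, 2, …).
At n = 5 the blocks have lengths 20, 9, 9.

ssssssssssssssssssssdddddddddccccccccc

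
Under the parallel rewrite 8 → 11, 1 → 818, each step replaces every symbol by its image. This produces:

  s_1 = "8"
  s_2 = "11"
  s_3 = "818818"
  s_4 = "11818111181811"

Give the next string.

Rewriting the 14 symbols of 11818111181811 one by one yields 818 818 11 818 11 818 818 818 818 11 818 11 818 818; concatenated:

81881811818118188188188181181811818818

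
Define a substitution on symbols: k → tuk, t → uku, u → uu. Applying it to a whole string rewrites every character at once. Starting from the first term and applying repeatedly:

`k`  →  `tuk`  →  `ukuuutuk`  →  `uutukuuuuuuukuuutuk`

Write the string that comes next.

uuuuukuuutukuuuuuuuuuuuuuutukuuuuuuukuuutuk

Applying the rule to each of the 19 symbols of uutukuuuuuuukuuutuk gives the pieces uu uu uku uu tuk uu uu uu uu uu uu uu tuk uu uu uu uku uu tuk, which concatenate to the answer.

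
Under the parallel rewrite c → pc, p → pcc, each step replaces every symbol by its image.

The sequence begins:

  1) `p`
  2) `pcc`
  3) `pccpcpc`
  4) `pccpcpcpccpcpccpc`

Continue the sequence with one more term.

φ(pccpcpcpccpcpccpc) expands symbol-by-symbol to pcc pc pc pcc pc pcc pc pcc pc pc pcc pc pcc pc pc pcc pc; joining the 17 pieces gives the next term.

pccpcpcpccpcpccpcpccpcpcpccpcpccpcpcpccpc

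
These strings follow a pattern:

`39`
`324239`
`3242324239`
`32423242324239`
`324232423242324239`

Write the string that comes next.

Each term is the previous one with 3242 prepended.
Applying this once more to 324232423242324239:

3242324232423242324239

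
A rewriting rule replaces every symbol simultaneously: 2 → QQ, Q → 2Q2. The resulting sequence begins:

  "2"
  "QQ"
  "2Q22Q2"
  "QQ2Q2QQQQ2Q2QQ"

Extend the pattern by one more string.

2Q22Q2QQ2Q2QQ2Q22Q22Q22Q2QQ2Q2QQ2Q22Q2

Replace each of the 14 characters of QQ2Q2QQQQ2Q2QQ in place — 2Q2 2Q2 QQ 2Q2 QQ 2Q2 2Q2 2Q2 2Q2 QQ 2Q2 QQ 2Q2 2Q2 — and concatenate.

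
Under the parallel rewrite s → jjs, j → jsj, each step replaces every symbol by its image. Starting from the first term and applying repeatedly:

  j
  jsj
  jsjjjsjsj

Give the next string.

jsjjjsjsjjsjjsjjjsjsjjjsjsj

Rewriting each symbol of jsjjjsjsj: j→jsj, s→jjs, j→jsj, j→jsj, j→jsj, s→jjs, j→jsj, s→jjs, j→jsj, which concatenates to jsj jjs jsj jsj jsj jjs jsj jjs jsj.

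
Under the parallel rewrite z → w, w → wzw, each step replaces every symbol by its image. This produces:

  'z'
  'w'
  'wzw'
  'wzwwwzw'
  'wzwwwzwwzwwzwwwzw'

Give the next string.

Rewriting the 17 symbols of wzwwwzwwzwwzwwwzw one by one yields wzw w wzw wzw wzw w wzw wzw w wzw wzw w wzw wzw wzw w wzw; concatenated:

wzwwwzwwzwwzwwwzwwzwwwzwwzwwwzwwzwwzwwwzw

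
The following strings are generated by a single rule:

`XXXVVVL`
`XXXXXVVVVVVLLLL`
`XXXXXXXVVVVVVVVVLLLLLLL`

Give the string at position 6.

XXXXXXXXXXXXXVVVVVVVVVVVVVVVVVVLLLLLLLLLLLLLLLL

Reading off run lengths: X runs 3, 5, 7; V runs 3, 6, 9; L runs 1, 4, 7 — each is linear in n (n = 1, 2, …).
For term 6, n = 6, so the run lengths are 13, 18, 16.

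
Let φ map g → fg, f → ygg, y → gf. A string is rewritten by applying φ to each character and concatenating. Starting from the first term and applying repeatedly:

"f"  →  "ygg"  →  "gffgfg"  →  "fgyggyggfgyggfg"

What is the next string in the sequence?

φ(fgyggyggfgyggfg) expands symbol-by-symbol to ygg fg gf fg fg gf fg fg ygg fg gf fg fg ygg fg; joining the 15 pieces gives the next term.

yggfggffgfggffgfgyggfggffgfgyggfg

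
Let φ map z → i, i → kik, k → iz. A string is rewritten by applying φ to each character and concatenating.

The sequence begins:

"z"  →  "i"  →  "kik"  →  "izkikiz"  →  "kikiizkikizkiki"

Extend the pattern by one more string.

Replace each of the 15 characters of kikiizkikizkiki in place — iz kik iz kik kik i iz kik iz kik i iz kik iz kik — and concatenate.

izkikizkikkikiizkikizkikiizkikizkik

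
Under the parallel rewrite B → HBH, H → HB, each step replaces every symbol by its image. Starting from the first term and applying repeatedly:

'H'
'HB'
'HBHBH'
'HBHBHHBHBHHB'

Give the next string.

HBHBHHBHBHHBHBHBHHBHBHHBHBHBH

Expanding HBHBHHBHBHHB: H→HB, B→HBH, H→HB, B→HBH, H→HB, H→HB, B→HBH, H→HB, B→HBH, H→HB, H→HB, B→HBH. Concatenated: HB HBH HB HBH HB HB HBH HB HBH HB HB HBH.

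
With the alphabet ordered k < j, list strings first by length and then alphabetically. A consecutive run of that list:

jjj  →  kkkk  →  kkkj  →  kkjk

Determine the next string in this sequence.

kkjj

Find the rightmost character of kkjk below j, bump it to the next letter, and reset everything to its right to k.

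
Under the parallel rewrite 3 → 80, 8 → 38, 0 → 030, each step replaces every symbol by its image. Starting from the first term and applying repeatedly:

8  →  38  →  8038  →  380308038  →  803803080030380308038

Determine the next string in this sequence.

380308038030800303803003080030803803080030380308038

φ(803803080030380308038) expands symbol-by-symbol to 38 030 80 38 030 80 030 38 030 030 80 030 80 38 030 80 030 38 030 80 38; joining the 21 pieces gives the next term.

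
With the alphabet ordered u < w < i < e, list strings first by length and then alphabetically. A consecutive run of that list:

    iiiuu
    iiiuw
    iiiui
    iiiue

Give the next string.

Find the rightmost character of iiiue below e, bump it to the next letter, and reset everything to its right to u.

iiiwu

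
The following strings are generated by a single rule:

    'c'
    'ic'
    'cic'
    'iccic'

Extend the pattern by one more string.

From term 3 onward, concatenate the second-to-last term with the last: c·ic = cic, ic·cic = iccic, …
The next term joins cic and iccic.

ciciccic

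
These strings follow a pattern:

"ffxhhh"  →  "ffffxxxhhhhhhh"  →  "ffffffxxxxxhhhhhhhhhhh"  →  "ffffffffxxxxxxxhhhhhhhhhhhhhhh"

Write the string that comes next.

ffffffffffxxxxxxxxxhhhhhhhhhhhhhhhhhhh

Term n consists of 2n f's, followed by 2n-1 x's, followed by 4n-1 h's (n = 1, 2, …).
At n = 5 the blocks have lengths 10, 9, 19.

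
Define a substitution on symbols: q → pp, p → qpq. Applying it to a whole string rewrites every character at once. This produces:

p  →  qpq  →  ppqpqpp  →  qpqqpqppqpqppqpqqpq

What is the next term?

Rewriting the 19 symbols of qpqqpqppqpqppqpqqpq one by one yields pp qpq pp pp qpq pp qpq qpq pp qpq pp qpq qpq pp qpq pp pp qpq pp; concatenated:

ppqpqppppqpqppqpqqpqppqpqppqpqqpqppqpqppppqpqpp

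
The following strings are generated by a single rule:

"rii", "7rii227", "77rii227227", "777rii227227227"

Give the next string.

Each term wraps the previous one in 7 on the left and 227 on the right.
Applying this once more to 777rii227227227:

7777rii227227227227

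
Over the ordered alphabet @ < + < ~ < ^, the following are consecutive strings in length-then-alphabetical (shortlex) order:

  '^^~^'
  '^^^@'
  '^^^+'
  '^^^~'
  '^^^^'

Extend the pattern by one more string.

@@@@@

After ^^^^ the length-4 strings are exhausted; the first length-5 string is 5 copies of @.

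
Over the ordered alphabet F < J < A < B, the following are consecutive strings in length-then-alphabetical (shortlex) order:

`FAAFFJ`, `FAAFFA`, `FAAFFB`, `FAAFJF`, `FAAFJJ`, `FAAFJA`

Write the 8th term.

FAAFAF

Advancing 2 positions from FAAFJA through FAAFJA → FAAFJB reaches term 8.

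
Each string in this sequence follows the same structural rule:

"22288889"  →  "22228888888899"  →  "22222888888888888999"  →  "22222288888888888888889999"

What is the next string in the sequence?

Each string has the form 2^{n+2} 8^{4n} 9^{n} (n = 1, 2, …).
At n = 5 the blocks have lengths 7, 20, 5.

22222228888888888888888888899999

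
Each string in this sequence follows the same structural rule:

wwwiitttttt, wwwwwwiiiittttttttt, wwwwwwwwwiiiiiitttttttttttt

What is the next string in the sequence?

Each string has the form w^{3n} i^{2n} t^{3n+3} (n = 1, 2, …).
Setting n = 4 gives 12, 8, 15 characters in each block.

wwwwwwwwwwwwiiiiiiiittttttttttttttt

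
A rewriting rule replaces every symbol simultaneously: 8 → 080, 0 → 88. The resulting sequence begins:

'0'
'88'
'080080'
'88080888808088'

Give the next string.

08008088080880800800800808808088080080

Applying the rule to each of the 14 symbols of 88080888808088 gives the pieces 080 080 88 080 88 080 080 080 080 88 080 88 080 080, which concatenate to the answer.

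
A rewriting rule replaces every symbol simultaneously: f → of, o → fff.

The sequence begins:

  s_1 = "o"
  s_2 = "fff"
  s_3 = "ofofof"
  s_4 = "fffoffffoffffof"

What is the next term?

ofofoffffofofofoffffofofofoffffof

Replace each of the 15 characters of fffoffffoffffof in place — of of of fff of of of of fff of of of of fff of — and concatenate.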